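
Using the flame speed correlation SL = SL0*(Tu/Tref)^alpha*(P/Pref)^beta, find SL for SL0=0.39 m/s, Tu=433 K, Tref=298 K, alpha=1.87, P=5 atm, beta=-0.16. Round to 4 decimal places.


SL = SL0 * (Tu/Tref)^alpha * (P/Pref)^beta
T ratio = 433/298 = 1.45302013
(T ratio)^alpha = 1.45302013^1.87 = 2.011166
(P/Pref)^beta = 5^(-0.16) = 0.772974
SL = 0.39 * 2.011166 * 0.772974 = 0.6063 m/s


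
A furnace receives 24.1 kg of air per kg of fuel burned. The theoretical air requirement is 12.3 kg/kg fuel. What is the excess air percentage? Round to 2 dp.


Excess air = actual - stoichiometric = 24.1 - 12.3 = 11.80 kg/kg fuel
Excess air % = (excess / stoich) * 100 = (11.80 / 12.3) * 100 = 95.93%


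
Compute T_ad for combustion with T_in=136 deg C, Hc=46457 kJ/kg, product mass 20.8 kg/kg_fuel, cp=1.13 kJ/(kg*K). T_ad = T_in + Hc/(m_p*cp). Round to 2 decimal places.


T_ad = T_in + Hc / (m_p * cp)
Denominator = 20.8 * 1.13 = 23.5040
Temperature rise = 46457 / 23.5040 = 1976.56 K
T_ad = 136 + 1976.56 = 2112.56 deg C


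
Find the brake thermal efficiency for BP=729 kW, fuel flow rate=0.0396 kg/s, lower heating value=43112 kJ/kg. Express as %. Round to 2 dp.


eta_BTE = (BP / (mf * LHV)) * 100
Denominator = 0.0396 * 43112 = 1707.2352 kW
eta_BTE = (729 / 1707.2352) * 100 = 42.70%


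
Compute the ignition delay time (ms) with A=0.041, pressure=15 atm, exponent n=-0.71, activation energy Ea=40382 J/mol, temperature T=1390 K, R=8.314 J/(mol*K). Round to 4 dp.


tau = A * P^n * exp(Ea/(R*T))
P^n = 15^(-0.71) = 0.14620937
Ea/(R*T) = 40382/(8.314*1390) = 3.494323
exp(Ea/(R*T)) = 32.927977
tau = 0.041 * 0.14620937 * 32.927977 = 0.1974 ms


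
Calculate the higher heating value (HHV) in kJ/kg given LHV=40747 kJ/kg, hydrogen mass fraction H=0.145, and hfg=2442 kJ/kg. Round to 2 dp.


HHV = LHV + hfg * 9 * H
Water addition = 2442 * 9 * 0.145 = 3186.810 kJ/kg
HHV = 40747 + 3186.810 = 43933.81 kJ/kg


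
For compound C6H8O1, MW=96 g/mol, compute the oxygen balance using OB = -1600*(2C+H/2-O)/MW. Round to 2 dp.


OB = -1600 * (2C + H/2 - O) / MW
Inner = 2*6 + 8/2 - 1 = 15.00
OB = -1600 * 15.00 / 96 = -250.00%


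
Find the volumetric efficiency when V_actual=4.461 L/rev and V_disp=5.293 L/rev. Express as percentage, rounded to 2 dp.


eta_v = (V_actual / V_disp) * 100
Ratio = 4.461 / 5.293 = 0.8428
eta_v = 0.8428 * 100 = 84.28%


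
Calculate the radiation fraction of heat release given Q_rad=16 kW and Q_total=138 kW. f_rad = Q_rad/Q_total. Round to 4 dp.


f_rad = Q_rad / Q_total
f_rad = 16 / 138 = 0.1159


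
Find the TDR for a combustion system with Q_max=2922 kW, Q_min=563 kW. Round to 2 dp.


TDR = Q_max / Q_min
TDR = 2922 / 563 = 5.19


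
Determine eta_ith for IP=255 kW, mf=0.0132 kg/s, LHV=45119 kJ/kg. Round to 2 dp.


eta_ith = (IP / (mf * LHV)) * 100
Denominator = 0.0132 * 45119 = 595.5708 kW
eta_ith = (255 / 595.5708) * 100 = 42.82%


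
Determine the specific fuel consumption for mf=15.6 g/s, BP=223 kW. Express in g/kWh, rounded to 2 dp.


SFC = (mf / BP) * 3600
Rate = 15.6 / 223 = 0.069955 g/(s*kW)
SFC = 0.069955 * 3600 = 251.84 g/kWh


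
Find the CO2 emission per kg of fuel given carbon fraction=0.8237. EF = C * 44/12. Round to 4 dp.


EF = C_frac * (M_CO2 / M_C)
EF = 0.8237 * (44/12)
EF = 0.8237 * 3.666667 = 3.0202 kg_CO2/kg_fuel


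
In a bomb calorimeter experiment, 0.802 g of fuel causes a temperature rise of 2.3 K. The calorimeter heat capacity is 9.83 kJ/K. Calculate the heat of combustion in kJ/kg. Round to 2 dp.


Hc = C_cal * delta_T / m_fuel
Q_released = 9.83 * 2.3 = 22.6090 kJ
m_fuel = 0.802 g = 0.802/1000 kg = 0.000802 kg
Hc = 22.6090 / 0.000802 = 28190.77 kJ/kg


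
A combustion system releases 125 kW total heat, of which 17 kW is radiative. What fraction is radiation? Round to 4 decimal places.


f_rad = Q_rad / Q_total
f_rad = 17 / 125 = 0.1360


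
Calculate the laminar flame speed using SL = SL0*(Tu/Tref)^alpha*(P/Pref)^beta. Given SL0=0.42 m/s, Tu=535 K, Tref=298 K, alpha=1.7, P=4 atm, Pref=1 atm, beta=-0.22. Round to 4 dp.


SL = SL0 * (Tu/Tref)^alpha * (P/Pref)^beta
T ratio = 535/298 = 1.79530201
(T ratio)^alpha = 1.79530201^1.7 = 2.704169
(P/Pref)^beta = 4^(-0.22) = 0.737135
SL = 0.42 * 2.704169 * 0.737135 = 0.8372 m/s


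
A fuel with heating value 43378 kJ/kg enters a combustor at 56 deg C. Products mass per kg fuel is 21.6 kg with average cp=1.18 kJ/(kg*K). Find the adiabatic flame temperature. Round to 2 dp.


T_ad = T_in + Hc / (m_p * cp)
Denominator = 21.6 * 1.18 = 25.4880
Temperature rise = 43378 / 25.4880 = 1701.90 K
T_ad = 56 + 1701.90 = 1757.90 deg C


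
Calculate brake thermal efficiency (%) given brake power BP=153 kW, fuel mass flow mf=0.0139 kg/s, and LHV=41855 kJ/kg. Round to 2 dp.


eta_BTE = (BP / (mf * LHV)) * 100
Denominator = 0.0139 * 41855 = 581.7845 kW
eta_BTE = (153 / 581.7845) * 100 = 26.30%


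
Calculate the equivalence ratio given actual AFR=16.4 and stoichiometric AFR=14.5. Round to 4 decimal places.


phi = AFR_stoich / AFR_actual
phi = 14.5 / 16.4 = 0.8841


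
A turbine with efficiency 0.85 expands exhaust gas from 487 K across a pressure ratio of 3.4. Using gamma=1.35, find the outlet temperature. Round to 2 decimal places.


T_out = T_in * (1 - eta * (1 - PR^(-(gamma-1)/gamma)))
Exponent = -(1.35-1)/1.35 = -0.25925926
PR^exp = 3.4^(-0.25925926) = 0.72813041
Factor = 1 - 0.85*(1 - 0.72813041) = 0.76891085
T_out = 487 * 0.76891085 = 374.46 K


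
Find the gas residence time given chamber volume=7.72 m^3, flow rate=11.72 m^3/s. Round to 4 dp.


tau = V / Q_flow
tau = 7.72 / 11.72 = 0.6587 s


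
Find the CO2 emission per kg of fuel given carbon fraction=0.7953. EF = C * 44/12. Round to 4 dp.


EF = C_frac * (M_CO2 / M_C)
EF = 0.7953 * (44/12)
EF = 0.7953 * 3.666667 = 2.9161 kg_CO2/kg_fuel


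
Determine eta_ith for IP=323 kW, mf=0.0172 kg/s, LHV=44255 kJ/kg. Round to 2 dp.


eta_ith = (IP / (mf * LHV)) * 100
Denominator = 0.0172 * 44255 = 761.1860 kW
eta_ith = (323 / 761.1860) * 100 = 42.43%


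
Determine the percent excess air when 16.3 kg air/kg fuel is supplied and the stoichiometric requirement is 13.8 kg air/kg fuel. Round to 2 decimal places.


Excess air = actual - stoichiometric = 16.3 - 13.8 = 2.50 kg/kg fuel
Excess air % = (excess / stoich) * 100 = (2.50 / 13.8) * 100 = 18.12%


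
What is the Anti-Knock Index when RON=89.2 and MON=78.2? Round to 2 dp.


AKI = (RON + MON) / 2
AKI = (89.2 + 78.2) / 2
AKI = 167.4 / 2 = 83.70


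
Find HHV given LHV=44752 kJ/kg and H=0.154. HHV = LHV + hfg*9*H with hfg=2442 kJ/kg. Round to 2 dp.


HHV = LHV + hfg * 9 * H
Water addition = 2442 * 9 * 0.154 = 3384.612 kJ/kg
HHV = 44752 + 3384.612 = 48136.61 kJ/kg


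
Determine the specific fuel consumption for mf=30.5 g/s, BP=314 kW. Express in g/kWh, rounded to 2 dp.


SFC = (mf / BP) * 3600
Rate = 30.5 / 314 = 0.097134 g/(s*kW)
SFC = 0.097134 * 3600 = 349.68 g/kWh


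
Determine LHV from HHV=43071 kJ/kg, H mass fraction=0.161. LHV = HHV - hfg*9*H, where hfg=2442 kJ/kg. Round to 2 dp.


LHV = HHV - hfg * 9 * H
Water correction = 2442 * 9 * 0.161 = 3538.458 kJ/kg
LHV = 43071 - 3538.458 = 39532.54 kJ/kg


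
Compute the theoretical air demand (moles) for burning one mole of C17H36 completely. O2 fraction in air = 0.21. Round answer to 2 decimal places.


Balanced combustion: C17H36 + 26 O2 -> 17 CO2 + 18 H2O
O2 needed = C + H/4 = 17 + 36/4 = 26.00 moles
Air moles = O2 / 0.21 = 26.00 / 0.21 = 123.81 moles air


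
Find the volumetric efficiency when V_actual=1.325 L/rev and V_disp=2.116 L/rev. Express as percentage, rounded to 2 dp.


eta_v = (V_actual / V_disp) * 100
Ratio = 1.325 / 2.116 = 0.6262
eta_v = 0.6262 * 100 = 62.62%


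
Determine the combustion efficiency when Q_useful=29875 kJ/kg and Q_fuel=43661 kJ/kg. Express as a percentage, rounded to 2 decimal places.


Efficiency = (Q_useful / Q_fuel) * 100
Efficiency = (29875 / 43661) * 100
Efficiency = 0.6842 * 100 = 68.42%


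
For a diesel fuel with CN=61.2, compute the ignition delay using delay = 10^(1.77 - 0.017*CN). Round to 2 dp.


delay = 10^(1.77 - 0.017*CN)
Exponent = 1.77 - 0.017*61.2 = 0.7296
delay = 10^0.7296 = 5.37 ms


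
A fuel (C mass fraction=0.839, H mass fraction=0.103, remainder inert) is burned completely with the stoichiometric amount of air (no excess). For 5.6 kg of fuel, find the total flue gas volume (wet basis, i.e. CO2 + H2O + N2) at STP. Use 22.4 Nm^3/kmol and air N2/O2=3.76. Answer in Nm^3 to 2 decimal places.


Per kg fuel: CO2 = (C/12 kmol)*22.4 = (0.839/12)*22.4 = 1.56613 Nm^3
Per kg fuel: H2O = (H/2 kmol)*22.4 = (0.103/2)*22.4 = 1.15360 Nm^3
O2 needed per kg fuel = C/12 + H/4 = 0.839/12 + 0.103/4 = 0.09566667 kmol
Per kg fuel: N2 = O2*3.76*22.4 = 0.09566667*3.76*22.4 = 8.05743 Nm^3
Total per kg = 1.56613 + 1.15360 + 8.05743 = 10.77716 Nm^3
Total = 10.77716 * 5.6 = 60.35 Nm^3


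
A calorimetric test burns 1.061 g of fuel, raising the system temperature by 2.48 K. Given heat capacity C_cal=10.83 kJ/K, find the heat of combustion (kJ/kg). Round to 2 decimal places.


Hc = C_cal * delta_T / m_fuel
Q_released = 10.83 * 2.48 = 26.8584 kJ
m_fuel = 1.061 g = 1.061/1000 kg = 0.001061 kg
Hc = 26.8584 / 0.001061 = 25314.23 kJ/kg


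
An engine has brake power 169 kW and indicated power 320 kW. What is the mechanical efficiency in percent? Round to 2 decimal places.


eta_mech = (BP / IP) * 100
Ratio = 169 / 320 = 0.5281
eta_mech = 0.5281 * 100 = 52.81%


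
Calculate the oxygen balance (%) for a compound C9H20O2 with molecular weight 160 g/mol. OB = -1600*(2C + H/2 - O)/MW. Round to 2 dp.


OB = -1600 * (2C + H/2 - O) / MW
Inner = 2*9 + 20/2 - 2 = 26.00
OB = -1600 * 26.00 / 160 = -260.00%


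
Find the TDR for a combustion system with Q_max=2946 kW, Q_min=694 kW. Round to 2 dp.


TDR = Q_max / Q_min
TDR = 2946 / 694 = 4.24


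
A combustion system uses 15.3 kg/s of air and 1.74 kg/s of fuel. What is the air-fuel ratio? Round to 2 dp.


AFR = m_air / m_fuel
AFR = 15.3 / 1.74 = 8.79


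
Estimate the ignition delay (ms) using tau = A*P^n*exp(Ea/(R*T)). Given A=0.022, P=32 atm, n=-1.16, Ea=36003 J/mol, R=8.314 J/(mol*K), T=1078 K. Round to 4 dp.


tau = A * P^n * exp(Ea/(R*T))
P^n = 32^(-1.16) = 0.01794841
Ea/(R*T) = 36003/(8.314*1078) = 4.017075
exp(Ea/(R*T)) = 55.538402
tau = 0.022 * 0.01794841 * 55.538402 = 0.0219 ms


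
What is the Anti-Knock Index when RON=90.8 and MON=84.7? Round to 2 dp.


AKI = (RON + MON) / 2
AKI = (90.8 + 84.7) / 2
AKI = 175.5 / 2 = 87.75


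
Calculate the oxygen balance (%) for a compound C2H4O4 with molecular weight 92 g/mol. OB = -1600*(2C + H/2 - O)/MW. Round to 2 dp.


OB = -1600 * (2C + H/2 - O) / MW
Inner = 2*2 + 4/2 - 4 = 2.00
OB = -1600 * 2.00 / 92 = -34.78%


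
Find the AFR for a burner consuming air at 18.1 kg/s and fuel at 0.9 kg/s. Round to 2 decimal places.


AFR = m_air / m_fuel
AFR = 18.1 / 0.9 = 20.11


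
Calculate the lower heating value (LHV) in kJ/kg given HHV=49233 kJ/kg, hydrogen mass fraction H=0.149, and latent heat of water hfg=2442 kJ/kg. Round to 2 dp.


LHV = HHV - hfg * 9 * H
Water correction = 2442 * 9 * 0.149 = 3274.722 kJ/kg
LHV = 49233 - 3274.722 = 45958.28 kJ/kg


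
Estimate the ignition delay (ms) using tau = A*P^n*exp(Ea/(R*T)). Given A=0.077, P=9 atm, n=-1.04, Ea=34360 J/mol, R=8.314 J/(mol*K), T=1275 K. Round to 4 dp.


tau = A * P^n * exp(Ea/(R*T))
P^n = 9^(-1.04) = 0.10176251
Ea/(R*T) = 34360/(8.314*1275) = 3.241402
exp(Ea/(R*T)) = 25.569556
tau = 0.077 * 0.10176251 * 25.569556 = 0.2004 ms


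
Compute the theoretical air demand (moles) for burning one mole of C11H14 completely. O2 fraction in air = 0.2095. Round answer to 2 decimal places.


Balanced combustion: C11H14 + 14.5 O2 -> 11 CO2 + 7 H2O
O2 needed = C + H/4 = 11 + 14/4 = 14.50 moles
Air moles = O2 / 0.2095 = 14.50 / 0.2095 = 69.21 moles air


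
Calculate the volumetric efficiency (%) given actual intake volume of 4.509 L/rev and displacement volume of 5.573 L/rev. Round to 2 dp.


eta_v = (V_actual / V_disp) * 100
Ratio = 4.509 / 5.573 = 0.8091
eta_v = 0.8091 * 100 = 80.91%


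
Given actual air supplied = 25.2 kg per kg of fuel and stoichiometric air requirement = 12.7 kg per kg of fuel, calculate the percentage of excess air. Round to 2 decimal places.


Excess air = actual - stoichiometric = 25.2 - 12.7 = 12.50 kg/kg fuel
Excess air % = (excess / stoich) * 100 = (12.50 / 12.7) * 100 = 98.43%


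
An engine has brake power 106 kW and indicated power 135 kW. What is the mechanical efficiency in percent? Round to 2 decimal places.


eta_mech = (BP / IP) * 100
Ratio = 106 / 135 = 0.7852
eta_mech = 0.7852 * 100 = 78.52%


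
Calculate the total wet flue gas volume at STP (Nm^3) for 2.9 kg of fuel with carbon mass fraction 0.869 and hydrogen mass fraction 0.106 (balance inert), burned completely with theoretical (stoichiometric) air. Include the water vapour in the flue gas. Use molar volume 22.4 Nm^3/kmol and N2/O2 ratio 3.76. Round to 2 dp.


Per kg fuel: CO2 = (C/12 kmol)*22.4 = (0.869/12)*22.4 = 1.62213 Nm^3
Per kg fuel: H2O = (H/2 kmol)*22.4 = (0.106/2)*22.4 = 1.18720 Nm^3
O2 needed per kg fuel = C/12 + H/4 = 0.869/12 + 0.106/4 = 0.09891667 kmol
Per kg fuel: N2 = O2*3.76*22.4 = 0.09891667*3.76*22.4 = 8.33116 Nm^3
Total per kg = 1.62213 + 1.18720 + 8.33116 = 11.14049 Nm^3
Total = 11.14049 * 2.9 = 32.31 Nm^3


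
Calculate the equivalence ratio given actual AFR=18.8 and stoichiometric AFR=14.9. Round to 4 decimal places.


phi = AFR_stoich / AFR_actual
phi = 14.9 / 18.8 = 0.7926


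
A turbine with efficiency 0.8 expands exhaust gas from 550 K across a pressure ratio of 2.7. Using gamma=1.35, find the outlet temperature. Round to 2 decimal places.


T_out = T_in * (1 - eta * (1 - PR^(-(gamma-1)/gamma)))
Exponent = -(1.35-1)/1.35 = -0.25925926
PR^exp = 2.7^(-0.25925926) = 0.77297411
Factor = 1 - 0.8*(1 - 0.77297411) = 0.81837929
T_out = 550 * 0.81837929 = 450.11 K


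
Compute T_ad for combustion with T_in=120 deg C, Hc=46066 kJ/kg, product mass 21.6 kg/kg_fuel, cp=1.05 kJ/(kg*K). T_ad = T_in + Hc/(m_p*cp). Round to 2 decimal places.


T_ad = T_in + Hc / (m_p * cp)
Denominator = 21.6 * 1.05 = 22.6800
Temperature rise = 46066 / 22.6800 = 2031.13 K
T_ad = 120 + 2031.13 = 2151.13 deg C


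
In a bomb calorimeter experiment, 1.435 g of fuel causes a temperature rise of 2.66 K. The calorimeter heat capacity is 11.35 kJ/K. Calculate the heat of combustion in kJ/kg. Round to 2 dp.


Hc = C_cal * delta_T / m_fuel
Q_released = 11.35 * 2.66 = 30.1910 kJ
m_fuel = 1.435 g = 1.435/1000 kg = 0.001435 kg
Hc = 30.1910 / 0.001435 = 21039.02 kJ/kg


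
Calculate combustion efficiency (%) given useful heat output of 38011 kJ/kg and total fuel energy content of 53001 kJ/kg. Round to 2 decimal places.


Efficiency = (Q_useful / Q_fuel) * 100
Efficiency = (38011 / 53001) * 100
Efficiency = 0.7172 * 100 = 71.72%


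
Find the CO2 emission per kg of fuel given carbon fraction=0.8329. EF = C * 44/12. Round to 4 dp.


EF = C_frac * (M_CO2 / M_C)
EF = 0.8329 * (44/12)
EF = 0.8329 * 3.666667 = 3.0540 kg_CO2/kg_fuel


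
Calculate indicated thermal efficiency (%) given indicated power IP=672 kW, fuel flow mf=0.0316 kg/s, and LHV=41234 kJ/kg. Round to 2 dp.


eta_ith = (IP / (mf * LHV)) * 100
Denominator = 0.0316 * 41234 = 1302.9944 kW
eta_ith = (672 / 1302.9944) * 100 = 51.57%


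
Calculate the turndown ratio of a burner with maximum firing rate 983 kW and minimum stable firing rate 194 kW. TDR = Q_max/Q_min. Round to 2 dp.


TDR = Q_max / Q_min
TDR = 983 / 194 = 5.07


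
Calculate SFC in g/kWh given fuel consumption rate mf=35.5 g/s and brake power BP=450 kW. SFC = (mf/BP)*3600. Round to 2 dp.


SFC = (mf / BP) * 3600
Rate = 35.5 / 450 = 0.078889 g/(s*kW)
SFC = 0.078889 * 3600 = 284.00 g/kWh


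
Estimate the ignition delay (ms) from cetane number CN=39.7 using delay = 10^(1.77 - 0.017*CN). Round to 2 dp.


delay = 10^(1.77 - 0.017*CN)
Exponent = 1.77 - 0.017*39.7 = 1.0951
delay = 10^1.0951 = 12.45 ms


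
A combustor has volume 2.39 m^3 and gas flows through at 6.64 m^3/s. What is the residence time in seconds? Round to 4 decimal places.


tau = V / Q_flow
tau = 2.39 / 6.64 = 0.3599 s


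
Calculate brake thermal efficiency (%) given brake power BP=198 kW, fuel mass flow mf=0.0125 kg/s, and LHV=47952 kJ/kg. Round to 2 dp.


eta_BTE = (BP / (mf * LHV)) * 100
Denominator = 0.0125 * 47952 = 599.4000 kW
eta_BTE = (198 / 599.4000) * 100 = 33.03%


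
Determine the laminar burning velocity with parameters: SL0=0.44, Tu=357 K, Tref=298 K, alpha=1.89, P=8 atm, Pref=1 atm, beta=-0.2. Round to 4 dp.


SL = SL0 * (Tu/Tref)^alpha * (P/Pref)^beta
T ratio = 357/298 = 1.19798658
(T ratio)^alpha = 1.19798658^1.89 = 1.406936
(P/Pref)^beta = 8^(-0.2) = 0.659754
SL = 0.44 * 1.406936 * 0.659754 = 0.4084 m/s


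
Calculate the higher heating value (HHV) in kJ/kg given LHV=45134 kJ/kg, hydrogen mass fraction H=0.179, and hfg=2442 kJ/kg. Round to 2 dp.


HHV = LHV + hfg * 9 * H
Water addition = 2442 * 9 * 0.179 = 3934.062 kJ/kg
HHV = 45134 + 3934.062 = 49068.06 kJ/kg


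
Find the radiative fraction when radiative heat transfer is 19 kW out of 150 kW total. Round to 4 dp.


f_rad = Q_rad / Q_total
f_rad = 19 / 150 = 0.1267


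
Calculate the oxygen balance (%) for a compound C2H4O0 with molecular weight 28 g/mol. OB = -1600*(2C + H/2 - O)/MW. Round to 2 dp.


OB = -1600 * (2C + H/2 - O) / MW
Inner = 2*2 + 4/2 - 0 = 6.00
OB = -1600 * 6.00 / 28 = -342.86%


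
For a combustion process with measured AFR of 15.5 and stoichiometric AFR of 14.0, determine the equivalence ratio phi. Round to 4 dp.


phi = AFR_stoich / AFR_actual
phi = 14.0 / 15.5 = 0.9032


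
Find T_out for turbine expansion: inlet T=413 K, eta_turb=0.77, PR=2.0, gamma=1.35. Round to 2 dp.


T_out = T_in * (1 - eta * (1 - PR^(-(gamma-1)/gamma)))
Exponent = -(1.35-1)/1.35 = -0.25925926
PR^exp = 2.0^(-0.25925926) = 0.83551680
Factor = 1 - 0.77*(1 - 0.83551680) = 0.87334794
T_out = 413 * 0.87334794 = 360.69 K


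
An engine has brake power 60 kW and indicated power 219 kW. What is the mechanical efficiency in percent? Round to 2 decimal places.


eta_mech = (BP / IP) * 100
Ratio = 60 / 219 = 0.2740
eta_mech = 0.2740 * 100 = 27.40%


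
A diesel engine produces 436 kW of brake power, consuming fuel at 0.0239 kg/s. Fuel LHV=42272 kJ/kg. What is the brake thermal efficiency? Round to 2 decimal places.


eta_BTE = (BP / (mf * LHV)) * 100
Denominator = 0.0239 * 42272 = 1010.3008 kW
eta_BTE = (436 / 1010.3008) * 100 = 43.16%


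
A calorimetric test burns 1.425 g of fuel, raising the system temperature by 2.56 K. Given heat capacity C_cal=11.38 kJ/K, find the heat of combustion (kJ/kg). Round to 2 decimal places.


Hc = C_cal * delta_T / m_fuel
Q_released = 11.38 * 2.56 = 29.1328 kJ
m_fuel = 1.425 g = 1.425/1000 kg = 0.001425 kg
Hc = 29.1328 / 0.001425 = 20444.07 kJ/kg


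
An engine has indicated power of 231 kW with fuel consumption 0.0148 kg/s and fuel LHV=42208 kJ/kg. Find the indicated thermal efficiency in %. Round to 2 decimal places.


eta_ith = (IP / (mf * LHV)) * 100
Denominator = 0.0148 * 42208 = 624.6784 kW
eta_ith = (231 / 624.6784) * 100 = 36.98%


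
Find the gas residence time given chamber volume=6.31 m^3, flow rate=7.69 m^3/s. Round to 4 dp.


tau = V / Q_flow
tau = 6.31 / 7.69 = 0.8205 s


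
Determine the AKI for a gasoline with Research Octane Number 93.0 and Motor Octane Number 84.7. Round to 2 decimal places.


AKI = (RON + MON) / 2
AKI = (93.0 + 84.7) / 2
AKI = 177.7 / 2 = 88.85


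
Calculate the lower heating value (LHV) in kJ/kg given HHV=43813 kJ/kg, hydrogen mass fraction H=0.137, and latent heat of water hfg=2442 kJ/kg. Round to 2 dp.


LHV = HHV - hfg * 9 * H
Water correction = 2442 * 9 * 0.137 = 3010.986 kJ/kg
LHV = 43813 - 3010.986 = 40802.01 kJ/kg


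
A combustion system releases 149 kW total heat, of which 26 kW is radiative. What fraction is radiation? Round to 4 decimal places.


f_rad = Q_rad / Q_total
f_rad = 26 / 149 = 0.1745


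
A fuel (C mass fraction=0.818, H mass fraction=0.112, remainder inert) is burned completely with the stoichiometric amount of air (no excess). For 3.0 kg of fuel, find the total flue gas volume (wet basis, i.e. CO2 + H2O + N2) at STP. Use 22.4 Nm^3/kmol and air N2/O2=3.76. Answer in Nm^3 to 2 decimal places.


Per kg fuel: CO2 = (C/12 kmol)*22.4 = (0.818/12)*22.4 = 1.52693 Nm^3
Per kg fuel: H2O = (H/2 kmol)*22.4 = (0.112/2)*22.4 = 1.25440 Nm^3
O2 needed per kg fuel = C/12 + H/4 = 0.818/12 + 0.112/4 = 0.09616667 kmol
Per kg fuel: N2 = O2*3.76*22.4 = 0.09616667*3.76*22.4 = 8.09954 Nm^3
Total per kg = 1.52693 + 1.25440 + 8.09954 = 10.88087 Nm^3
Total = 10.88087 * 3.0 = 32.64 Nm^3


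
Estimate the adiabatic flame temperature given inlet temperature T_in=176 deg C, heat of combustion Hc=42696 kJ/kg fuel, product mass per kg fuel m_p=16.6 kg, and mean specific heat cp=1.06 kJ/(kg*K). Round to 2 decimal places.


T_ad = T_in + Hc / (m_p * cp)
Denominator = 16.6 * 1.06 = 17.5960
Temperature rise = 42696 / 17.5960 = 2426.46 K
T_ad = 176 + 2426.46 = 2602.46 deg C


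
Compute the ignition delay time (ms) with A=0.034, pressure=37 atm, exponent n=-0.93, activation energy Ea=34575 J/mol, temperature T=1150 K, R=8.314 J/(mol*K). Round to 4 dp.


tau = A * P^n * exp(Ea/(R*T))
P^n = 37^(-0.93) = 0.03479945
Ea/(R*T) = 34575/(8.314*1150) = 3.616216
exp(Ea/(R*T)) = 37.196539
tau = 0.034 * 0.03479945 * 37.196539 = 0.0440 ms


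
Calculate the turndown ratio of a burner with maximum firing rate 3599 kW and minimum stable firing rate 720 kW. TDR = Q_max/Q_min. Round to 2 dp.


TDR = Q_max / Q_min
TDR = 3599 / 720 = 5.00


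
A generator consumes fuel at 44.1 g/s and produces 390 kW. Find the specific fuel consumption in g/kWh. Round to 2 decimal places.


SFC = (mf / BP) * 3600
Rate = 44.1 / 390 = 0.113077 g/(s*kW)
SFC = 0.113077 * 3600 = 407.08 g/kWh


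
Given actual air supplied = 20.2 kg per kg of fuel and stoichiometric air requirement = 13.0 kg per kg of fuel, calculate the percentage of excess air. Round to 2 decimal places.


Excess air = actual - stoichiometric = 20.2 - 13.0 = 7.20 kg/kg fuel
Excess air % = (excess / stoich) * 100 = (7.20 / 13.0) * 100 = 55.38%


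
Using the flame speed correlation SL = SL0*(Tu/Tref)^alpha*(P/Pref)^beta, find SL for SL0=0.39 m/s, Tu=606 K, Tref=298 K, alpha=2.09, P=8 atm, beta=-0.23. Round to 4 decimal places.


SL = SL0 * (Tu/Tref)^alpha * (P/Pref)^beta
T ratio = 606/298 = 2.03355705
(T ratio)^alpha = 2.03355705^2.09 = 4.408144
(P/Pref)^beta = 8^(-0.23) = 0.619854
SL = 0.39 * 4.408144 * 0.619854 = 1.0656 m/s


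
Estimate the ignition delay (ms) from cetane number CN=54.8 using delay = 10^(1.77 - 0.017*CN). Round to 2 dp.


delay = 10^(1.77 - 0.017*CN)
Exponent = 1.77 - 0.017*54.8 = 0.8384
delay = 10^0.8384 = 6.89 ms


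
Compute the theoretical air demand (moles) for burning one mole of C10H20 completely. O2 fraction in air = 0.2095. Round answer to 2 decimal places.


Balanced combustion: C10H20 + 15 O2 -> 10 CO2 + 10 H2O
O2 needed = C + H/4 = 10 + 20/4 = 15.00 moles
Air moles = O2 / 0.2095 = 15.00 / 0.2095 = 71.60 moles air


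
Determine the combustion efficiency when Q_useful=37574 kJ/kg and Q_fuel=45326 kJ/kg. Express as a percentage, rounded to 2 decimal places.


Efficiency = (Q_useful / Q_fuel) * 100
Efficiency = (37574 / 45326) * 100
Efficiency = 0.8290 * 100 = 82.90%


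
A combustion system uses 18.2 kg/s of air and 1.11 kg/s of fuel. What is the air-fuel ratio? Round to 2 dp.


AFR = m_air / m_fuel
AFR = 18.2 / 1.11 = 16.40


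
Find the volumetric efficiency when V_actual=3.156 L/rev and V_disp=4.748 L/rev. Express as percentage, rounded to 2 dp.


eta_v = (V_actual / V_disp) * 100
Ratio = 3.156 / 4.748 = 0.6647
eta_v = 0.6647 * 100 = 66.47%


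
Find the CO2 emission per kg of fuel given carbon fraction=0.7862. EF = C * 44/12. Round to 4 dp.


EF = C_frac * (M_CO2 / M_C)
EF = 0.7862 * (44/12)
EF = 0.7862 * 3.666667 = 2.8827 kg_CO2/kg_fuel


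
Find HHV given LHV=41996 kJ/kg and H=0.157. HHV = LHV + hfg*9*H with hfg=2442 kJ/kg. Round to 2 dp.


HHV = LHV + hfg * 9 * H
Water addition = 2442 * 9 * 0.157 = 3450.546 kJ/kg
HHV = 41996 + 3450.546 = 45446.55 kJ/kg


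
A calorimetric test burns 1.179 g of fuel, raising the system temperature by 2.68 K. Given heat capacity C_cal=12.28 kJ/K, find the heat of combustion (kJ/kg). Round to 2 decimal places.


Hc = C_cal * delta_T / m_fuel
Q_released = 12.28 * 2.68 = 32.9104 kJ
m_fuel = 1.179 g = 1.179/1000 kg = 0.001179 kg
Hc = 32.9104 / 0.001179 = 27913.83 kJ/kg


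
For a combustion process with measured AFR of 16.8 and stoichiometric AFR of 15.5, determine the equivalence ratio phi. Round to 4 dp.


phi = AFR_stoich / AFR_actual
phi = 15.5 / 16.8 = 0.9226


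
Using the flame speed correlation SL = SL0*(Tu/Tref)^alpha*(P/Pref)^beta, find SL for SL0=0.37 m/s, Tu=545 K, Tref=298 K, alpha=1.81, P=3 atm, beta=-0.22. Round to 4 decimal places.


SL = SL0 * (Tu/Tref)^alpha * (P/Pref)^beta
T ratio = 545/298 = 1.82885906
(T ratio)^alpha = 1.82885906^1.81 = 2.982265
(P/Pref)^beta = 3^(-0.22) = 0.785296
SL = 0.37 * 2.982265 * 0.785296 = 0.8665 m/s


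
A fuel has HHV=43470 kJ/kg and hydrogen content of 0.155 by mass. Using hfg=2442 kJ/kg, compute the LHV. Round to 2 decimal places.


LHV = HHV - hfg * 9 * H
Water correction = 2442 * 9 * 0.155 = 3406.590 kJ/kg
LHV = 43470 - 3406.590 = 40063.41 kJ/kg


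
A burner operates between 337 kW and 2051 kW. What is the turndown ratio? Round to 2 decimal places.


TDR = Q_max / Q_min
TDR = 2051 / 337 = 6.09


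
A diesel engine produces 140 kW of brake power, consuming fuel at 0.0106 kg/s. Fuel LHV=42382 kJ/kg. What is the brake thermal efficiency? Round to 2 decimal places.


eta_BTE = (BP / (mf * LHV)) * 100
Denominator = 0.0106 * 42382 = 449.2492 kW
eta_BTE = (140 / 449.2492) * 100 = 31.16%


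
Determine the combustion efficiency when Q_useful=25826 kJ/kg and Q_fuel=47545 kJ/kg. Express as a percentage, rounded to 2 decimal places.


Efficiency = (Q_useful / Q_fuel) * 100
Efficiency = (25826 / 47545) * 100
Efficiency = 0.5432 * 100 = 54.32%


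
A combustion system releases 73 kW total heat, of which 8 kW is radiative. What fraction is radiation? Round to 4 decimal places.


f_rad = Q_rad / Q_total
f_rad = 8 / 73 = 0.1096


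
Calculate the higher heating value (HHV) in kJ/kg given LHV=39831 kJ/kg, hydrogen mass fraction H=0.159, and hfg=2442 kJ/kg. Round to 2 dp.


HHV = LHV + hfg * 9 * H
Water addition = 2442 * 9 * 0.159 = 3494.502 kJ/kg
HHV = 39831 + 3494.502 = 43325.50 kJ/kg


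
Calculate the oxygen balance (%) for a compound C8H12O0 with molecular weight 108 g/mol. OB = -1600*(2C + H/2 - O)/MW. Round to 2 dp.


OB = -1600 * (2C + H/2 - O) / MW
Inner = 2*8 + 12/2 - 0 = 22.00
OB = -1600 * 22.00 / 108 = -325.93%


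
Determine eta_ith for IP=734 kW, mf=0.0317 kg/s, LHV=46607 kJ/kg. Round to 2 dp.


eta_ith = (IP / (mf * LHV)) * 100
Denominator = 0.0317 * 46607 = 1477.4419 kW
eta_ith = (734 / 1477.4419) * 100 = 49.68%


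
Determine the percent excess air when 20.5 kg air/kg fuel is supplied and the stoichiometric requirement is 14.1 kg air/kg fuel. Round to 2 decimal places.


Excess air = actual - stoichiometric = 20.5 - 14.1 = 6.40 kg/kg fuel
Excess air % = (excess / stoich) * 100 = (6.40 / 14.1) * 100 = 45.39%


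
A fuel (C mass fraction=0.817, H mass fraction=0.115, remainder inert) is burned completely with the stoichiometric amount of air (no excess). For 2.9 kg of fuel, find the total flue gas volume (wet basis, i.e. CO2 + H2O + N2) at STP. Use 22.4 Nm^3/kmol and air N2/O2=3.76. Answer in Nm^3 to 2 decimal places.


Per kg fuel: CO2 = (C/12 kmol)*22.4 = (0.817/12)*22.4 = 1.52507 Nm^3
Per kg fuel: H2O = (H/2 kmol)*22.4 = (0.115/2)*22.4 = 1.28800 Nm^3
O2 needed per kg fuel = C/12 + H/4 = 0.817/12 + 0.115/4 = 0.09683333 kmol
Per kg fuel: N2 = O2*3.76*22.4 = 0.09683333*3.76*22.4 = 8.15569 Nm^3
Total per kg = 1.52507 + 1.28800 + 8.15569 = 10.96876 Nm^3
Total = 10.96876 * 2.9 = 31.81 Nm^3


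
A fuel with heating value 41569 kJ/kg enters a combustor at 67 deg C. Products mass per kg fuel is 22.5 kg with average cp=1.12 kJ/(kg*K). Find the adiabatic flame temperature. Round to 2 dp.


T_ad = T_in + Hc / (m_p * cp)
Denominator = 22.5 * 1.12 = 25.2000
Temperature rise = 41569 / 25.2000 = 1649.56 K
T_ad = 67 + 1649.56 = 1716.56 deg C


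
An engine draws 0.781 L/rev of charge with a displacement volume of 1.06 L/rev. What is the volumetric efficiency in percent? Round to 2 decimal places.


eta_v = (V_actual / V_disp) * 100
Ratio = 0.781 / 1.06 = 0.7368
eta_v = 0.7368 * 100 = 73.68%


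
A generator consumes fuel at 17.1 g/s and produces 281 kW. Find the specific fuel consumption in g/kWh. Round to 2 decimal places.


SFC = (mf / BP) * 3600
Rate = 17.1 / 281 = 0.060854 g/(s*kW)
SFC = 0.060854 * 3600 = 219.07 g/kWh


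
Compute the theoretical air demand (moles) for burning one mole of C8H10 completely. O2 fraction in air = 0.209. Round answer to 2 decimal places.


Balanced combustion: C8H10 + 10.5 O2 -> 8 CO2 + 5 H2O
O2 needed = C + H/4 = 8 + 10/4 = 10.50 moles
Air moles = O2 / 0.209 = 10.50 / 0.209 = 50.24 moles air


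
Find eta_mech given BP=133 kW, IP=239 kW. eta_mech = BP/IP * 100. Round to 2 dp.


eta_mech = (BP / IP) * 100
Ratio = 133 / 239 = 0.5565
eta_mech = 0.5565 * 100 = 55.65%


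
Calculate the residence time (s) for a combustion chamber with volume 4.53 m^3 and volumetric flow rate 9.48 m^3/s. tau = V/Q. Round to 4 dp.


tau = V / Q_flow
tau = 4.53 / 9.48 = 0.4778 s


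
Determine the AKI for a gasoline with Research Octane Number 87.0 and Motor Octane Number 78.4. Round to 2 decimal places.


AKI = (RON + MON) / 2
AKI = (87.0 + 78.4) / 2
AKI = 165.4 / 2 = 82.70


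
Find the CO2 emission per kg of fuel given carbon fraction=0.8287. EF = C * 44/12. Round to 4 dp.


EF = C_frac * (M_CO2 / M_C)
EF = 0.8287 * (44/12)
EF = 0.8287 * 3.666667 = 3.0386 kg_CO2/kg_fuel


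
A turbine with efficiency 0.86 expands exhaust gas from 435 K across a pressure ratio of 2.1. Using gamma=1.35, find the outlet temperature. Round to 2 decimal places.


T_out = T_in * (1 - eta * (1 - PR^(-(gamma-1)/gamma)))
Exponent = -(1.35-1)/1.35 = -0.25925926
PR^exp = 2.1^(-0.25925926) = 0.82501466
Factor = 1 - 0.86*(1 - 0.82501466) = 0.84951261
T_out = 435 * 0.84951261 = 369.54 K


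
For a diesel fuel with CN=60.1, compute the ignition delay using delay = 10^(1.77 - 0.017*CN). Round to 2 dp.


delay = 10^(1.77 - 0.017*CN)
Exponent = 1.77 - 0.017*60.1 = 0.7483
delay = 10^0.7483 = 5.60 ms


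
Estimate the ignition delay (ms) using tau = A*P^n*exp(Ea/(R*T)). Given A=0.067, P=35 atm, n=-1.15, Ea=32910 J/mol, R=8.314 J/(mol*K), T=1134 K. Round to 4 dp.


tau = A * P^n * exp(Ea/(R*T))
P^n = 35^(-1.15) = 0.01676184
Ea/(R*T) = 32910/(8.314*1134) = 3.490638
exp(Ea/(R*T)) = 32.806871
tau = 0.067 * 0.01676184 * 32.806871 = 0.0368 ms


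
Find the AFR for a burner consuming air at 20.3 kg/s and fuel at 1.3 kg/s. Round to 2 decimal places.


AFR = m_air / m_fuel
AFR = 20.3 / 1.3 = 15.62


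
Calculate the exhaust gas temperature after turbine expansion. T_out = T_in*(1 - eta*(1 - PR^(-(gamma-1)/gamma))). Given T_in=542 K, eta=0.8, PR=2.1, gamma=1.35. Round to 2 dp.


T_out = T_in * (1 - eta * (1 - PR^(-(gamma-1)/gamma)))
Exponent = -(1.35-1)/1.35 = -0.25925926
PR^exp = 2.1^(-0.25925926) = 0.82501466
Factor = 1 - 0.8*(1 - 0.82501466) = 0.86001173
T_out = 542 * 0.86001173 = 466.13 K


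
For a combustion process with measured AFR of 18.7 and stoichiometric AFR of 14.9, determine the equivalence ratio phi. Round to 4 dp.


phi = AFR_stoich / AFR_actual
phi = 14.9 / 18.7 = 0.7968


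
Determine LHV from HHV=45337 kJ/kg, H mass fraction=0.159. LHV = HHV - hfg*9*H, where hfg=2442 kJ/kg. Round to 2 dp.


LHV = HHV - hfg * 9 * H
Water correction = 2442 * 9 * 0.159 = 3494.502 kJ/kg
LHV = 45337 - 3494.502 = 41842.50 kJ/kg


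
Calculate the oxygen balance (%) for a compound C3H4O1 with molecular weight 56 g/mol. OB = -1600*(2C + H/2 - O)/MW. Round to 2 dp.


OB = -1600 * (2C + H/2 - O) / MW
Inner = 2*3 + 4/2 - 1 = 7.00
OB = -1600 * 7.00 / 56 = -200.00%


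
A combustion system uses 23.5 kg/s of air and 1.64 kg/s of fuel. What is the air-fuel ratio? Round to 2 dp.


AFR = m_air / m_fuel
AFR = 23.5 / 1.64 = 14.33


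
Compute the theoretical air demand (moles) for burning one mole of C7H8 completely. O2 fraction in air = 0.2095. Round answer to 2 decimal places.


Balanced combustion: C7H8 + 9 O2 -> 7 CO2 + 4 H2O
O2 needed = C + H/4 = 7 + 8/4 = 9.00 moles
Air moles = O2 / 0.2095 = 9.00 / 0.2095 = 42.96 moles air


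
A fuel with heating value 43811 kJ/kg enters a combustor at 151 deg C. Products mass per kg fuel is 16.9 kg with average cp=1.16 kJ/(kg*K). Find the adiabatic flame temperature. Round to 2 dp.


T_ad = T_in + Hc / (m_p * cp)
Denominator = 16.9 * 1.16 = 19.6040
Temperature rise = 43811 / 19.6040 = 2234.80 K
T_ad = 151 + 2234.80 = 2385.80 deg C


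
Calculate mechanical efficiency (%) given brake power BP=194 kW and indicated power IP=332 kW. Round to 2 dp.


eta_mech = (BP / IP) * 100
Ratio = 194 / 332 = 0.5843
eta_mech = 0.5843 * 100 = 58.43%


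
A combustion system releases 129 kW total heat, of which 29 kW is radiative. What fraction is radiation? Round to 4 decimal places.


f_rad = Q_rad / Q_total
f_rad = 29 / 129 = 0.2248


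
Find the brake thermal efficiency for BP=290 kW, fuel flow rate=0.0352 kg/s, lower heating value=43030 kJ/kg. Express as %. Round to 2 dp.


eta_BTE = (BP / (mf * LHV)) * 100
Denominator = 0.0352 * 43030 = 1514.6560 kW
eta_BTE = (290 / 1514.6560) * 100 = 19.15%


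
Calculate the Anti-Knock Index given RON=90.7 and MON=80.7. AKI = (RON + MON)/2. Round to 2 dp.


AKI = (RON + MON) / 2
AKI = (90.7 + 80.7) / 2
AKI = 171.4 / 2 = 85.70


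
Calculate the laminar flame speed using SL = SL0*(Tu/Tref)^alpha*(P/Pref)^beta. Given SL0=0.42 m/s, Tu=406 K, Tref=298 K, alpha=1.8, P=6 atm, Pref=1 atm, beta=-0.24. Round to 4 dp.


SL = SL0 * (Tu/Tref)^alpha * (P/Pref)^beta
T ratio = 406/298 = 1.36241611
(T ratio)^alpha = 1.36241611^1.8 = 1.744848
(P/Pref)^beta = 6^(-0.24) = 0.650495
SL = 0.42 * 1.744848 * 0.650495 = 0.4767 m/s


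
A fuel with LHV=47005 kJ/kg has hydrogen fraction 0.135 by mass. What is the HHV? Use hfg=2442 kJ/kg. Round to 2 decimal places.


HHV = LHV + hfg * 9 * H
Water addition = 2442 * 9 * 0.135 = 2967.030 kJ/kg
HHV = 47005 + 2967.030 = 49972.03 kJ/kg


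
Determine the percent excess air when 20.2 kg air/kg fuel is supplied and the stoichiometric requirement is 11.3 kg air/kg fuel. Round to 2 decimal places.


Excess air = actual - stoichiometric = 20.2 - 11.3 = 8.90 kg/kg fuel
Excess air % = (excess / stoich) * 100 = (8.90 / 11.3) * 100 = 78.76%


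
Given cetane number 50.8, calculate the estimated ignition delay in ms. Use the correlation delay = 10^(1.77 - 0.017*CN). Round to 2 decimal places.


delay = 10^(1.77 - 0.017*CN)
Exponent = 1.77 - 0.017*50.8 = 0.9064
delay = 10^0.9064 = 8.06 ms


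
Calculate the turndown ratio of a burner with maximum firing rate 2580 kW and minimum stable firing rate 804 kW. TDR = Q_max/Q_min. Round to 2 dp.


TDR = Q_max / Q_min
TDR = 2580 / 804 = 3.21


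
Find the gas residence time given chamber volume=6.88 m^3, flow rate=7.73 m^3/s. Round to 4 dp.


tau = V / Q_flow
tau = 6.88 / 7.73 = 0.8900 s


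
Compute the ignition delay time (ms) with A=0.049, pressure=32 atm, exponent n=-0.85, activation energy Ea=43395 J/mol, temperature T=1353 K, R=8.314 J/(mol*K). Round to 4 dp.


tau = A * P^n * exp(Ea/(R*T))
P^n = 32^(-0.85) = 0.05255603
Ea/(R*T) = 43395/(8.314*1353) = 3.857730
exp(Ea/(R*T)) = 47.357747
tau = 0.049 * 0.05255603 * 47.357747 = 0.1220 ms


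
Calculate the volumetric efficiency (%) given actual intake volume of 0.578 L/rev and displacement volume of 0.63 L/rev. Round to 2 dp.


eta_v = (V_actual / V_disp) * 100
Ratio = 0.578 / 0.63 = 0.9175
eta_v = 0.9175 * 100 = 91.75%


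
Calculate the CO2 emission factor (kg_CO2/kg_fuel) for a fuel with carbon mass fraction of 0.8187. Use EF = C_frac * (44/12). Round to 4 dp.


EF = C_frac * (M_CO2 / M_C)
EF = 0.8187 * (44/12)
EF = 0.8187 * 3.666667 = 3.0019 kg_CO2/kg_fuel


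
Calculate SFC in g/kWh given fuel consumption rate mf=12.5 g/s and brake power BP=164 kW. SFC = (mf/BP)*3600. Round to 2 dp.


SFC = (mf / BP) * 3600
Rate = 12.5 / 164 = 0.076220 g/(s*kW)
SFC = 0.076220 * 3600 = 274.39 g/kWh


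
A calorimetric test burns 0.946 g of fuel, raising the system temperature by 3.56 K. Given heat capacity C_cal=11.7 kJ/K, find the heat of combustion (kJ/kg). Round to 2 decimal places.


Hc = C_cal * delta_T / m_fuel
Q_released = 11.7 * 3.56 = 41.6520 kJ
m_fuel = 0.946 g = 0.946/1000 kg = 0.000946 kg
Hc = 41.6520 / 0.000946 = 44029.60 kJ/kg


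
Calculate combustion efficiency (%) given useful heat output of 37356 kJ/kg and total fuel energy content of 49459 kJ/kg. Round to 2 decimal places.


Efficiency = (Q_useful / Q_fuel) * 100
Efficiency = (37356 / 49459) * 100
Efficiency = 0.7553 * 100 = 75.53%


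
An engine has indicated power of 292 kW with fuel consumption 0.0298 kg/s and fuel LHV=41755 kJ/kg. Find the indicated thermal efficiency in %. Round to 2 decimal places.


eta_ith = (IP / (mf * LHV)) * 100
Denominator = 0.0298 * 41755 = 1244.2990 kW
eta_ith = (292 / 1244.2990) * 100 = 23.47%


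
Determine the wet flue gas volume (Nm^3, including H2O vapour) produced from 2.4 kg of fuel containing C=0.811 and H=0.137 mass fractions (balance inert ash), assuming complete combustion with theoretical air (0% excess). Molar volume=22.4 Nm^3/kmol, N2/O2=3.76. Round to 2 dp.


Per kg fuel: CO2 = (C/12 kmol)*22.4 = (0.811/12)*22.4 = 1.51387 Nm^3
Per kg fuel: H2O = (H/2 kmol)*22.4 = (0.137/2)*22.4 = 1.53440 Nm^3
O2 needed per kg fuel = C/12 + H/4 = 0.811/12 + 0.137/4 = 0.10183333 kmol
Per kg fuel: N2 = O2*3.76*22.4 = 0.10183333*3.76*22.4 = 8.57681 Nm^3
Total per kg = 1.51387 + 1.53440 + 8.57681 = 11.62508 Nm^3
Total = 11.62508 * 2.4 = 27.90 Nm^3


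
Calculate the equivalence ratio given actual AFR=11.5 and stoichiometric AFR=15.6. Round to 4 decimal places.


phi = AFR_stoich / AFR_actual
phi = 15.6 / 11.5 = 1.3565


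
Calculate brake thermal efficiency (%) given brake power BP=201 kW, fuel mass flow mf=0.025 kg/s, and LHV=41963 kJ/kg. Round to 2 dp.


eta_BTE = (BP / (mf * LHV)) * 100
Denominator = 0.025 * 41963 = 1049.0750 kW
eta_BTE = (201 / 1049.0750) * 100 = 19.16%


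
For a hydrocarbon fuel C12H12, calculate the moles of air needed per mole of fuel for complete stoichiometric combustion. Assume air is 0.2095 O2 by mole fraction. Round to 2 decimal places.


Balanced combustion: C12H12 + 15 O2 -> 12 CO2 + 6 H2O
O2 needed = C + H/4 = 12 + 12/4 = 15.00 moles
Air moles = O2 / 0.2095 = 15.00 / 0.2095 = 71.60 moles air


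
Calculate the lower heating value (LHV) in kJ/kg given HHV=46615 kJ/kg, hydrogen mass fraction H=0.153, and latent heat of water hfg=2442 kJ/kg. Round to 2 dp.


LHV = HHV - hfg * 9 * H
Water correction = 2442 * 9 * 0.153 = 3362.634 kJ/kg
LHV = 46615 - 3362.634 = 43252.37 kJ/kg


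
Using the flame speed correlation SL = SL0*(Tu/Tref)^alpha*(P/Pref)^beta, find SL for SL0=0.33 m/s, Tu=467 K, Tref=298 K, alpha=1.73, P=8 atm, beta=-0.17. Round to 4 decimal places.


SL = SL0 * (Tu/Tref)^alpha * (P/Pref)^beta
T ratio = 467/298 = 1.56711409
(T ratio)^alpha = 1.56711409^1.73 = 2.175325
(P/Pref)^beta = 8^(-0.17) = 0.702222
SL = 0.33 * 2.175325 * 0.702222 = 0.5041 m/s
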